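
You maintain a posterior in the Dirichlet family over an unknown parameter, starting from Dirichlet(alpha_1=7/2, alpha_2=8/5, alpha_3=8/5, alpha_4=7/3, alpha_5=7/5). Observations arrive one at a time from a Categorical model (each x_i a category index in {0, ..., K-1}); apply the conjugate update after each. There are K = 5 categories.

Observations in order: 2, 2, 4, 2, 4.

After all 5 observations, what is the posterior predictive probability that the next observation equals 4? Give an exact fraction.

obs 1: x=2 → posterior Dirichlet(7/2, 8/5, 13/5, 7/3, 7/5)
obs 2: x=2 → posterior Dirichlet(7/2, 8/5, 18/5, 7/3, 7/5)
obs 3: x=4 → posterior Dirichlet(7/2, 8/5, 18/5, 7/3, 12/5)
obs 4: x=2 → posterior Dirichlet(7/2, 8/5, 23/5, 7/3, 12/5)
obs 5: x=4 → posterior Dirichlet(7/2, 8/5, 23/5, 7/3, 17/5)

102/463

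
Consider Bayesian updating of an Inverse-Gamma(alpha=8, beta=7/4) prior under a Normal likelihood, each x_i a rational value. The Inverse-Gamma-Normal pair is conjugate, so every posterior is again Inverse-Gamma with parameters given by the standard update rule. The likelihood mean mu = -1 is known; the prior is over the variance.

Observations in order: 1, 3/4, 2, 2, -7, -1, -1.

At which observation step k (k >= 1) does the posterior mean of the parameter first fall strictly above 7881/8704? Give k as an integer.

k = 3

obs 1: x=1 → posterior Inverse-Gamma(17/2, 15/4)
obs 2: x=3/4 → posterior Inverse-Gamma(9, 169/32)
obs 3: x=2 → posterior Inverse-Gamma(19/2, 313/32)
obs 4: x=2 → posterior Inverse-Gamma(10, 457/32)
obs 5: x=-7 → posterior Inverse-Gamma(21/2, 1033/32)
obs 6: x=-1 → posterior Inverse-Gamma(11, 1033/32)
obs 7: x=-1 → posterior Inverse-Gamma(23/2, 1033/32)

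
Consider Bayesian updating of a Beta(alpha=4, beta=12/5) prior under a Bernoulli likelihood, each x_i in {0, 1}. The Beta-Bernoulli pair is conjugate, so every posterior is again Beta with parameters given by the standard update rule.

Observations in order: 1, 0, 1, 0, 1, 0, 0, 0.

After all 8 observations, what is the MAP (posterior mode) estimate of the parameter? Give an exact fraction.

obs 1: x=1 → posterior Beta(5, 12/5)
obs 2: x=0 → posterior Beta(5, 17/5)
obs 3: x=1 → posterior Beta(6, 17/5)
obs 4: x=0 → posterior Beta(6, 22/5)
obs 5: x=1 → posterior Beta(7, 22/5)
obs 6: x=0 → posterior Beta(7, 27/5)
obs 7: x=0 → posterior Beta(7, 32/5)
obs 8: x=0 → posterior Beta(7, 37/5)

15/31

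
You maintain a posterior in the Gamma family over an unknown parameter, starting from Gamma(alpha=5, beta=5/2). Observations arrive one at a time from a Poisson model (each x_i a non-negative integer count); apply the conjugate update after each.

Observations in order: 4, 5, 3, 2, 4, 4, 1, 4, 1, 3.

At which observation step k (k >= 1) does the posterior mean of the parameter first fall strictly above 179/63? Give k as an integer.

obs 1: x=4 → posterior Gamma(9, 7/2)
obs 2: x=5 → posterior Gamma(14, 9/2)
obs 3: x=3 → posterior Gamma(17, 11/2)
obs 4: x=2 → posterior Gamma(19, 13/2)
obs 5: x=4 → posterior Gamma(23, 15/2)
obs 6: x=4 → posterior Gamma(27, 17/2)
obs 7: x=1 → posterior Gamma(28, 19/2)
obs 8: x=4 → posterior Gamma(32, 21/2)
obs 9: x=1 → posterior Gamma(33, 23/2)
obs 10: x=3 → posterior Gamma(36, 25/2)

k = 2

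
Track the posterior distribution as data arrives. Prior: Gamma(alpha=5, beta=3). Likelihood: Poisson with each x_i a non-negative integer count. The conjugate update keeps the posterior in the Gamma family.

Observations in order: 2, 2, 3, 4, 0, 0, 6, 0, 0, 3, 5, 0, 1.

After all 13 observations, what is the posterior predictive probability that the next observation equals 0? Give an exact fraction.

obs 1: x=2 → posterior Gamma(7, 4)
obs 2: x=2 → posterior Gamma(9, 5)
obs 3: x=3 → posterior Gamma(12, 6)
obs 4: x=4 → posterior Gamma(16, 7)
obs 5: x=0 → posterior Gamma(16, 8)
obs 6: x=0 → posterior Gamma(16, 9)
obs 7: x=6 → posterior Gamma(22, 10)
obs 8: x=0 → posterior Gamma(22, 11)
obs 9: x=0 → posterior Gamma(22, 12)
obs 10: x=3 → posterior Gamma(25, 13)
obs 11: x=5 → posterior Gamma(30, 14)
obs 12: x=0 → posterior Gamma(30, 15)
obs 13: x=1 → posterior Gamma(31, 16)

21267647932558653966460912964485513216/139288917338851014461418017489467720433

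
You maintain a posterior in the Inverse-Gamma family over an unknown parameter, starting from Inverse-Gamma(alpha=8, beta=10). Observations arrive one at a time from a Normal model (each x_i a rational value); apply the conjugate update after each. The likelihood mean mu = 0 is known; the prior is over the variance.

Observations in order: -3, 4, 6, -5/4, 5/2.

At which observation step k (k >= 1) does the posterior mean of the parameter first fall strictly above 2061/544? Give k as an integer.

k = 3

obs 1: x=-3 → posterior Inverse-Gamma(17/2, 29/2)
obs 2: x=4 → posterior Inverse-Gamma(9, 45/2)
obs 3: x=6 → posterior Inverse-Gamma(19/2, 81/2)
obs 4: x=-5/4 → posterior Inverse-Gamma(10, 1321/32)
obs 5: x=5/2 → posterior Inverse-Gamma(21/2, 1421/32)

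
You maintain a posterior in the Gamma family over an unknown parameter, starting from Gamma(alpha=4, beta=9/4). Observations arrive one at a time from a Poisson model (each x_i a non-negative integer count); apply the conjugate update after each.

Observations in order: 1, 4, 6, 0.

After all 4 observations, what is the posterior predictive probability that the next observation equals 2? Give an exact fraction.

1788139343261718750000000/7257147736730073114838109

obs 1: x=1 → posterior Gamma(5, 13/4)
obs 2: x=4 → posterior Gamma(9, 17/4)
obs 3: x=6 → posterior Gamma(15, 21/4)
obs 4: x=0 → posterior Gamma(15, 25/4)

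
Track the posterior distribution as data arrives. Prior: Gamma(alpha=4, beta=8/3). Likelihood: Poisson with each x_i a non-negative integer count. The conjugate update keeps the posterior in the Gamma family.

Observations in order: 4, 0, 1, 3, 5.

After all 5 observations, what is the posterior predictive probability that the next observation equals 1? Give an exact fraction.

obs 1: x=4 → posterior Gamma(8, 11/3)
obs 2: x=0 → posterior Gamma(8, 14/3)
obs 3: x=1 → posterior Gamma(9, 17/3)
obs 4: x=3 → posterior Gamma(12, 20/3)
obs 5: x=5 → posterior Gamma(17, 23/3)

7193552017593811415231253/29479510200013918864408576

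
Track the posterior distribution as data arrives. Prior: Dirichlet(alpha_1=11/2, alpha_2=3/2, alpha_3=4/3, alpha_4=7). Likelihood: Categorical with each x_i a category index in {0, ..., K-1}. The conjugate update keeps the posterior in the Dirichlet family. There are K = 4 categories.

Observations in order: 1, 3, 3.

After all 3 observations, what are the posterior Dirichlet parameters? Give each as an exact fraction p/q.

alpha_1=11/2, alpha_2=5/2, alpha_3=4/3, alpha_4=9

obs 1: x=1 → posterior Dirichlet(11/2, 5/2, 4/3, 7)
obs 2: x=3 → posterior Dirichlet(11/2, 5/2, 4/3, 8)
obs 3: x=3 → posterior Dirichlet(11/2, 5/2, 4/3, 9)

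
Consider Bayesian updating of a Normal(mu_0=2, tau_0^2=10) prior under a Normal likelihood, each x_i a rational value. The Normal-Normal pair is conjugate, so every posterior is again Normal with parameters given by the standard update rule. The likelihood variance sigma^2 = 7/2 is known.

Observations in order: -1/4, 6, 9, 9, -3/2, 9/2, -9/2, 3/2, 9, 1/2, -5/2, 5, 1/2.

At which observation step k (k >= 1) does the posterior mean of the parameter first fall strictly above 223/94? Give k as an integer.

obs 1: x=-1/4 → posterior Normal(1/3, 70/27)
obs 2: x=6 → posterior Normal(129/47, 70/47)
obs 3: x=9 → posterior Normal(309/67, 70/67)
obs 4: x=9 → posterior Normal(163/29, 70/87)
obs 5: x=-3/2 → posterior Normal(459/107, 70/107)
obs 6: x=9/2 → posterior Normal(549/127, 70/127)
obs 7: x=-9/2 → posterior Normal(153/49, 10/21)
obs 8: x=3/2 → posterior Normal(489/167, 70/167)
obs 9: x=9 → posterior Normal(669/187, 70/187)
obs 10: x=1/2 → posterior Normal(679/207, 70/207)
obs 11: x=-5/2 → posterior Normal(629/227, 70/227)
obs 12: x=5 → posterior Normal(729/247, 70/247)
obs 13: x=1/2 → posterior Normal(739/267, 70/267)

k = 2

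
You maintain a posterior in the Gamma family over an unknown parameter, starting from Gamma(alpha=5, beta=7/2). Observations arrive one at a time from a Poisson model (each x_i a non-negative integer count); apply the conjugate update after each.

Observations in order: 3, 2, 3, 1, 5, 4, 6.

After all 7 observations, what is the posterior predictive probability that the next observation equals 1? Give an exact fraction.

12817034131847405610960141778420482188898/71094348791151363024389554286420996798449

obs 1: x=3 → posterior Gamma(8, 9/2)
obs 2: x=2 → posterior Gamma(10, 11/2)
obs 3: x=3 → posterior Gamma(13, 13/2)
obs 4: x=1 → posterior Gamma(14, 15/2)
obs 5: x=5 → posterior Gamma(19, 17/2)
obs 6: x=4 → posterior Gamma(23, 19/2)
obs 7: x=6 → posterior Gamma(29, 21/2)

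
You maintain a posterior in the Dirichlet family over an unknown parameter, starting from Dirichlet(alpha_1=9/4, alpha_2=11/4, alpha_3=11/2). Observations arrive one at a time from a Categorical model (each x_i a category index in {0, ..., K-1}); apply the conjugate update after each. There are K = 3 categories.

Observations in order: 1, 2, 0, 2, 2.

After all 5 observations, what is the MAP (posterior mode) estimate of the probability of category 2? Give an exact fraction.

obs 1: x=1 → posterior Dirichlet(9/4, 15/4, 11/2)
obs 2: x=2 → posterior Dirichlet(9/4, 15/4, 13/2)
obs 3: x=0 → posterior Dirichlet(13/4, 15/4, 13/2)
obs 4: x=2 → posterior Dirichlet(13/4, 15/4, 15/2)
obs 5: x=2 → posterior Dirichlet(13/4, 15/4, 17/2)

3/5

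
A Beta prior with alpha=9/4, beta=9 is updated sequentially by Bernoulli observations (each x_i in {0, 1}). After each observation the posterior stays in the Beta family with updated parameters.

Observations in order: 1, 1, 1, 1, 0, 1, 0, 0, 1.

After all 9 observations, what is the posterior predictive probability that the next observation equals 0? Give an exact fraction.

16/27

obs 1: x=1 → posterior Beta(13/4, 9)
obs 2: x=1 → posterior Beta(17/4, 9)
obs 3: x=1 → posterior Beta(21/4, 9)
obs 4: x=1 → posterior Beta(25/4, 9)
obs 5: x=0 → posterior Beta(25/4, 10)
obs 6: x=1 → posterior Beta(29/4, 10)
obs 7: x=0 → posterior Beta(29/4, 11)
obs 8: x=0 → posterior Beta(29/4, 12)
obs 9: x=1 → posterior Beta(33/4, 12)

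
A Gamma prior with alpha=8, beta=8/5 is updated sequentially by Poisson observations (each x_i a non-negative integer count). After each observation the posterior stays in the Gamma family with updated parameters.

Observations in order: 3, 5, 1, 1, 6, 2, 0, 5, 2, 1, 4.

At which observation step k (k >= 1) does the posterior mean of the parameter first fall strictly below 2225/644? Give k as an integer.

k = 4

obs 1: x=3 → posterior Gamma(11, 13/5)
obs 2: x=5 → posterior Gamma(16, 18/5)
obs 3: x=1 → posterior Gamma(17, 23/5)
obs 4: x=1 → posterior Gamma(18, 28/5)
obs 5: x=6 → posterior Gamma(24, 33/5)
obs 6: x=2 → posterior Gamma(26, 38/5)
obs 7: x=0 → posterior Gamma(26, 43/5)
obs 8: x=5 → posterior Gamma(31, 48/5)
obs 9: x=2 → posterior Gamma(33, 53/5)
obs 10: x=1 → posterior Gamma(34, 58/5)
obs 11: x=4 → posterior Gamma(38, 63/5)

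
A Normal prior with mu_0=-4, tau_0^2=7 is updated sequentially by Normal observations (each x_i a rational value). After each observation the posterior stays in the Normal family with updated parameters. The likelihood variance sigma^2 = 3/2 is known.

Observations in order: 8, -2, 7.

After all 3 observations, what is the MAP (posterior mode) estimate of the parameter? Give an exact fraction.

34/9

obs 1: x=8 → posterior Normal(100/17, 21/17)
obs 2: x=-2 → posterior Normal(72/31, 21/31)
obs 3: x=7 → posterior Normal(34/9, 7/15)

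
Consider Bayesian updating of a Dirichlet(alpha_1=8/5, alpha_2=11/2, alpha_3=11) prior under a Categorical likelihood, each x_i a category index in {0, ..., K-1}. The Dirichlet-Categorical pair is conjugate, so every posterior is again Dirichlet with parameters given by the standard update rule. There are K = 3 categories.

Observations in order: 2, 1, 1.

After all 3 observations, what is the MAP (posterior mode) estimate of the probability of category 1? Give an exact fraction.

65/181

obs 1: x=2 → posterior Dirichlet(8/5, 11/2, 12)
obs 2: x=1 → posterior Dirichlet(8/5, 13/2, 12)
obs 3: x=1 → posterior Dirichlet(8/5, 15/2, 12)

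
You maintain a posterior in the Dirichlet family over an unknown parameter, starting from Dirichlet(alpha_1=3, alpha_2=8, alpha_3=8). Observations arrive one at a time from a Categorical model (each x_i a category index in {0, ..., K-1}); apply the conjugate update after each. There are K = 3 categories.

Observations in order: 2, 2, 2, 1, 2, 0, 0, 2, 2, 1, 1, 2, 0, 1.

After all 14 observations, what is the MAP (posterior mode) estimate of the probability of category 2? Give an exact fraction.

7/15

obs 1: x=2 → posterior Dirichlet(3, 8, 9)
obs 2: x=2 → posterior Dirichlet(3, 8, 10)
obs 3: x=2 → posterior Dirichlet(3, 8, 11)
obs 4: x=1 → posterior Dirichlet(3, 9, 11)
obs 5: x=2 → posterior Dirichlet(3, 9, 12)
obs 6: x=0 → posterior Dirichlet(4, 9, 12)
obs 7: x=0 → posterior Dirichlet(5, 9, 12)
obs 8: x=2 → posterior Dirichlet(5, 9, 13)
obs 9: x=2 → posterior Dirichlet(5, 9, 14)
obs 10: x=1 → posterior Dirichlet(5, 10, 14)
obs 11: x=1 → posterior Dirichlet(5, 11, 14)
obs 12: x=2 → posterior Dirichlet(5, 11, 15)
obs 13: x=0 → posterior Dirichlet(6, 11, 15)
obs 14: x=1 → posterior Dirichlet(6, 12, 15)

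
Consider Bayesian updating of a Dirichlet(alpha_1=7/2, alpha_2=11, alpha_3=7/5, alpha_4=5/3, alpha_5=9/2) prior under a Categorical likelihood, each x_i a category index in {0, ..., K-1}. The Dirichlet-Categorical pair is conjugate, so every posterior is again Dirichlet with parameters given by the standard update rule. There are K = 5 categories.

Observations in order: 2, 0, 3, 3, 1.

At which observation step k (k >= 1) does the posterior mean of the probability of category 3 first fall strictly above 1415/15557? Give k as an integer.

k = 3

obs 1: x=2 → posterior Dirichlet(7/2, 11, 12/5, 5/3, 9/2)
obs 2: x=0 → posterior Dirichlet(9/2, 11, 12/5, 5/3, 9/2)
obs 3: x=3 → posterior Dirichlet(9/2, 11, 12/5, 8/3, 9/2)
obs 4: x=3 → posterior Dirichlet(9/2, 11, 12/5, 11/3, 9/2)
obs 5: x=1 → posterior Dirichlet(9/2, 12, 12/5, 11/3, 9/2)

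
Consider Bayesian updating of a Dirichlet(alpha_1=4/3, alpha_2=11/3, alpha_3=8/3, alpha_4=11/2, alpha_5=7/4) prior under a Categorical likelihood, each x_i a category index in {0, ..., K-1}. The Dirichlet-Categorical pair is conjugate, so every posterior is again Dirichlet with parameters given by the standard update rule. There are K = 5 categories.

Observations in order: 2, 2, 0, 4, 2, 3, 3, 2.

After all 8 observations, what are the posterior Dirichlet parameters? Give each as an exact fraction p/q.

alpha_1=7/3, alpha_2=11/3, alpha_3=20/3, alpha_4=15/2, alpha_5=11/4

obs 1: x=2 → posterior Dirichlet(4/3, 11/3, 11/3, 11/2, 7/4)
obs 2: x=2 → posterior Dirichlet(4/3, 11/3, 14/3, 11/2, 7/4)
obs 3: x=0 → posterior Dirichlet(7/3, 11/3, 14/3, 11/2, 7/4)
obs 4: x=4 → posterior Dirichlet(7/3, 11/3, 14/3, 11/2, 11/4)
obs 5: x=2 → posterior Dirichlet(7/3, 11/3, 17/3, 11/2, 11/4)
obs 6: x=3 → posterior Dirichlet(7/3, 11/3, 17/3, 13/2, 11/4)
obs 7: x=3 → posterior Dirichlet(7/3, 11/3, 17/3, 15/2, 11/4)
obs 8: x=2 → posterior Dirichlet(7/3, 11/3, 20/3, 15/2, 11/4)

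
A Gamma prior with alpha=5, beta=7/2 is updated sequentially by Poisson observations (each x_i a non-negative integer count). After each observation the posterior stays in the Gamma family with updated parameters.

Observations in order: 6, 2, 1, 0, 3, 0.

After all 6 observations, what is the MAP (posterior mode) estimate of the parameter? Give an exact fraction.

obs 1: x=6 → posterior Gamma(11, 9/2)
obs 2: x=2 → posterior Gamma(13, 11/2)
obs 3: x=1 → posterior Gamma(14, 13/2)
obs 4: x=0 → posterior Gamma(14, 15/2)
obs 5: x=3 → posterior Gamma(17, 17/2)
obs 6: x=0 → posterior Gamma(17, 19/2)

32/19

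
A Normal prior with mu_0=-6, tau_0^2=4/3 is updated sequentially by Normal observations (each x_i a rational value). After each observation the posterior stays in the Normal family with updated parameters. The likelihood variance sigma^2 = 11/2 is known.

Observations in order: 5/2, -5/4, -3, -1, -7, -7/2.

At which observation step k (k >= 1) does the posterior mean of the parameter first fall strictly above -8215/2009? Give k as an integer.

k = 2

obs 1: x=5/2 → posterior Normal(-178/41, 44/41)
obs 2: x=-5/4 → posterior Normal(-188/49, 44/49)
obs 3: x=-3 → posterior Normal(-212/57, 44/57)
obs 4: x=-1 → posterior Normal(-44/13, 44/65)
obs 5: x=-7 → posterior Normal(-276/73, 44/73)
obs 6: x=-7/2 → posterior Normal(-304/81, 44/81)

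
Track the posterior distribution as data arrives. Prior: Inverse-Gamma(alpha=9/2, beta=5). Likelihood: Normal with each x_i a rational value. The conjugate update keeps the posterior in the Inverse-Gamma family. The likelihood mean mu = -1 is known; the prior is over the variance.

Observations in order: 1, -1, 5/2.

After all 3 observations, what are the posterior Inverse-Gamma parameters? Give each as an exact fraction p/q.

alpha=6, beta=105/8

obs 1: x=1 → posterior Inverse-Gamma(5, 7)
obs 2: x=-1 → posterior Inverse-Gamma(11/2, 7)
obs 3: x=5/2 → posterior Inverse-Gamma(6, 105/8)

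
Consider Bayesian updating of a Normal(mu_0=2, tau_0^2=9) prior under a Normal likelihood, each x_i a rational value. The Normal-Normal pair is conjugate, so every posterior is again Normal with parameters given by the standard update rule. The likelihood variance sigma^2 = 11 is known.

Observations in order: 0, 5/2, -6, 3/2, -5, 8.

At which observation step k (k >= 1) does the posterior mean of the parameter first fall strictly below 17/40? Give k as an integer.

obs 1: x=0 → posterior Normal(11/10, 99/20)
obs 2: x=5/2 → posterior Normal(89/58, 99/29)
obs 3: x=-6 → posterior Normal(-1/4, 99/38)
obs 4: x=3/2 → posterior Normal(4/47, 99/47)
obs 5: x=-5 → posterior Normal(-41/56, 99/56)
obs 6: x=8 → posterior Normal(31/65, 99/65)

k = 3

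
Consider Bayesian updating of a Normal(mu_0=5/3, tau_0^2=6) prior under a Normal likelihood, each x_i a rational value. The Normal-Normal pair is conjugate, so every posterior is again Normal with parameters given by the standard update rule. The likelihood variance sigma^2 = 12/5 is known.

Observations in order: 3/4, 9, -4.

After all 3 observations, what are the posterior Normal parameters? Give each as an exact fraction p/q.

obs 1: x=3/4 → posterior Normal(85/84, 12/7)
obs 2: x=9 → posterior Normal(625/144, 1)
obs 3: x=-4 → posterior Normal(385/204, 12/17)

mu_0=385/204, tau_0^2=12/17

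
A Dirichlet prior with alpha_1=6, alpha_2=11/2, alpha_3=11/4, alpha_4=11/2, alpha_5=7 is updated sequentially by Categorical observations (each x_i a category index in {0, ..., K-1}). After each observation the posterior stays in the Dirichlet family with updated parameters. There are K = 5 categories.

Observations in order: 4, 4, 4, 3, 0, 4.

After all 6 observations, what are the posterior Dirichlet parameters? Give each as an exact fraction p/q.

alpha_1=7, alpha_2=11/2, alpha_3=11/4, alpha_4=13/2, alpha_5=11

obs 1: x=4 → posterior Dirichlet(6, 11/2, 11/4, 11/2, 8)
obs 2: x=4 → posterior Dirichlet(6, 11/2, 11/4, 11/2, 9)
obs 3: x=4 → posterior Dirichlet(6, 11/2, 11/4, 11/2, 10)
obs 4: x=3 → posterior Dirichlet(6, 11/2, 11/4, 13/2, 10)
obs 5: x=0 → posterior Dirichlet(7, 11/2, 11/4, 13/2, 10)
obs 6: x=4 → posterior Dirichlet(7, 11/2, 11/4, 13/2, 11)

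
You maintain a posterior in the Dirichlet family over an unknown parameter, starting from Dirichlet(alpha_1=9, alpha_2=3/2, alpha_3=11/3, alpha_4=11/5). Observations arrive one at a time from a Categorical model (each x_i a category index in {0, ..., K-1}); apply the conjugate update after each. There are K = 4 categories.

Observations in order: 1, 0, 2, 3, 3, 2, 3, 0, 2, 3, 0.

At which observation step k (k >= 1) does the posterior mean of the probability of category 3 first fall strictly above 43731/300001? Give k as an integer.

obs 1: x=1 → posterior Dirichlet(9, 5/2, 11/3, 11/5)
obs 2: x=0 → posterior Dirichlet(10, 5/2, 11/3, 11/5)
obs 3: x=2 → posterior Dirichlet(10, 5/2, 14/3, 11/5)
obs 4: x=3 → posterior Dirichlet(10, 5/2, 14/3, 16/5)
obs 5: x=3 → posterior Dirichlet(10, 5/2, 14/3, 21/5)
obs 6: x=2 → posterior Dirichlet(10, 5/2, 17/3, 21/5)
obs 7: x=3 → posterior Dirichlet(10, 5/2, 17/3, 26/5)
obs 8: x=0 → posterior Dirichlet(11, 5/2, 17/3, 26/5)
obs 9: x=2 → posterior Dirichlet(11, 5/2, 20/3, 26/5)
obs 10: x=3 → posterior Dirichlet(11, 5/2, 20/3, 31/5)
obs 11: x=0 → posterior Dirichlet(12, 5/2, 20/3, 31/5)

k = 4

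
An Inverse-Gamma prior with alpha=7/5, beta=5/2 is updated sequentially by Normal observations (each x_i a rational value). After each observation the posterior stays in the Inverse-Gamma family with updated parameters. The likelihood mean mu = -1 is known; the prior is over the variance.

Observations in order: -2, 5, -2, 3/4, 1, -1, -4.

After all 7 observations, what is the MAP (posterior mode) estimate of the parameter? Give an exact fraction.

4725/944

obs 1: x=-2 → posterior Inverse-Gamma(19/10, 3)
obs 2: x=5 → posterior Inverse-Gamma(12/5, 21)
obs 3: x=-2 → posterior Inverse-Gamma(29/10, 43/2)
obs 4: x=3/4 → posterior Inverse-Gamma(17/5, 737/32)
obs 5: x=1 → posterior Inverse-Gamma(39/10, 801/32)
obs 6: x=-1 → posterior Inverse-Gamma(22/5, 801/32)
obs 7: x=-4 → posterior Inverse-Gamma(49/10, 945/32)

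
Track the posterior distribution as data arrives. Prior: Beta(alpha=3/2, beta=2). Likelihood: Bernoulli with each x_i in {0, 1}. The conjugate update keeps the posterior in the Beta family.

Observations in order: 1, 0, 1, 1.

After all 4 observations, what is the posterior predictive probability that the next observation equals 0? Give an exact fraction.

obs 1: x=1 → posterior Beta(5/2, 2)
obs 2: x=0 → posterior Beta(5/2, 3)
obs 3: x=1 → posterior Beta(7/2, 3)
obs 4: x=1 → posterior Beta(9/2, 3)

2/5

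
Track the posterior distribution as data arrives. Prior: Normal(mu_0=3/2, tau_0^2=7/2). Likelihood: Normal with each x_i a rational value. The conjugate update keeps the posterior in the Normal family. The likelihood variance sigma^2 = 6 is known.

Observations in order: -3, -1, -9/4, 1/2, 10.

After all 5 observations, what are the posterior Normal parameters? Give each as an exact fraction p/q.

obs 1: x=-3 → posterior Normal(-3/19, 42/19)
obs 2: x=-1 → posterior Normal(-5/13, 21/13)
obs 3: x=-9/4 → posterior Normal(-103/132, 14/11)
obs 4: x=1/2 → posterior Normal(-89/160, 21/20)
obs 5: x=10 → posterior Normal(191/188, 42/47)

mu_0=191/188, tau_0^2=42/47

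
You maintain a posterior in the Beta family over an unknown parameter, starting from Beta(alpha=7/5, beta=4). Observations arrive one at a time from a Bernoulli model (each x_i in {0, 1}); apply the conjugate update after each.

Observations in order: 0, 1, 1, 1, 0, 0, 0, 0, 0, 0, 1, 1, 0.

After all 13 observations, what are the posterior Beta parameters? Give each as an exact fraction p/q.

obs 1: x=0 → posterior Beta(7/5, 5)
obs 2: x=1 → posterior Beta(12/5, 5)
obs 3: x=1 → posterior Beta(17/5, 5)
obs 4: x=1 → posterior Beta(22/5, 5)
obs 5: x=0 → posterior Beta(22/5, 6)
obs 6: x=0 → posterior Beta(22/5, 7)
obs 7: x=0 → posterior Beta(22/5, 8)
obs 8: x=0 → posterior Beta(22/5, 9)
obs 9: x=0 → posterior Beta(22/5, 10)
obs 10: x=0 → posterior Beta(22/5, 11)
obs 11: x=1 → posterior Beta(27/5, 11)
obs 12: x=1 → posterior Beta(32/5, 11)
obs 13: x=0 → posterior Beta(32/5, 12)

alpha=32/5, beta=12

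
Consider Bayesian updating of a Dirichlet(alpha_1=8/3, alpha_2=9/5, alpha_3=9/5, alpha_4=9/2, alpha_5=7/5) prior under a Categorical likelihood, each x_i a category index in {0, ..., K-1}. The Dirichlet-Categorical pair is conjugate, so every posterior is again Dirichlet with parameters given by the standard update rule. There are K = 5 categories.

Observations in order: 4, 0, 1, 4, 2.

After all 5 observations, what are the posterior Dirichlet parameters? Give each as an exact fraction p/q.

obs 1: x=4 → posterior Dirichlet(8/3, 9/5, 9/5, 9/2, 12/5)
obs 2: x=0 → posterior Dirichlet(11/3, 9/5, 9/5, 9/2, 12/5)
obs 3: x=1 → posterior Dirichlet(11/3, 14/5, 9/5, 9/2, 12/5)
obs 4: x=4 → posterior Dirichlet(11/3, 14/5, 9/5, 9/2, 17/5)
obs 5: x=2 → posterior Dirichlet(11/3, 14/5, 14/5, 9/2, 17/5)

alpha_1=11/3, alpha_2=14/5, alpha_3=14/5, alpha_4=9/2, alpha_5=17/5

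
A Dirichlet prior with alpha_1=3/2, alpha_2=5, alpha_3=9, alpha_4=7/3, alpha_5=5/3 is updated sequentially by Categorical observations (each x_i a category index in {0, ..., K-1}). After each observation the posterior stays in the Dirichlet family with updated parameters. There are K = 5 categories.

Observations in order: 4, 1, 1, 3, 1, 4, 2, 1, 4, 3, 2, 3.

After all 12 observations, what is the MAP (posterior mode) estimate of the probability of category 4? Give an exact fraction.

22/159

obs 1: x=4 → posterior Dirichlet(3/2, 5, 9, 7/3, 8/3)
obs 2: x=1 → posterior Dirichlet(3/2, 6, 9, 7/3, 8/3)
obs 3: x=1 → posterior Dirichlet(3/2, 7, 9, 7/3, 8/3)
obs 4: x=3 → posterior Dirichlet(3/2, 7, 9, 10/3, 8/3)
obs 5: x=1 → posterior Dirichlet(3/2, 8, 9, 10/3, 8/3)
obs 6: x=4 → posterior Dirichlet(3/2, 8, 9, 10/3, 11/3)
obs 7: x=2 → posterior Dirichlet(3/2, 8, 10, 10/3, 11/3)
obs 8: x=1 → posterior Dirichlet(3/2, 9, 10, 10/3, 11/3)
obs 9: x=4 → posterior Dirichlet(3/2, 9, 10, 10/3, 14/3)
obs 10: x=3 → posterior Dirichlet(3/2, 9, 10, 13/3, 14/3)
obs 11: x=2 → posterior Dirichlet(3/2, 9, 11, 13/3, 14/3)
obs 12: x=3 → posterior Dirichlet(3/2, 9, 11, 16/3, 14/3)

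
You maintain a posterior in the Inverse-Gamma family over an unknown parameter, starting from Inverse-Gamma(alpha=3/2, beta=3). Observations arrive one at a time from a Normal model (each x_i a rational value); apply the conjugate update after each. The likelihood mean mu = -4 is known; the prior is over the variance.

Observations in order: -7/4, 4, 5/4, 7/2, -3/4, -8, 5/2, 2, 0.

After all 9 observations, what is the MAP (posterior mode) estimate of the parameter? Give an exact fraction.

obs 1: x=-7/4 → posterior Inverse-Gamma(2, 177/32)
obs 2: x=4 → posterior Inverse-Gamma(5/2, 1201/32)
obs 3: x=5/4 → posterior Inverse-Gamma(3, 821/16)
obs 4: x=7/2 → posterior Inverse-Gamma(7/2, 1271/16)
obs 5: x=-3/4 → posterior Inverse-Gamma(4, 2711/32)
obs 6: x=-8 → posterior Inverse-Gamma(9/2, 2967/32)
obs 7: x=5/2 → posterior Inverse-Gamma(5, 3643/32)
obs 8: x=2 → posterior Inverse-Gamma(11/2, 4219/32)
obs 9: x=0 → posterior Inverse-Gamma(6, 4475/32)

4475/224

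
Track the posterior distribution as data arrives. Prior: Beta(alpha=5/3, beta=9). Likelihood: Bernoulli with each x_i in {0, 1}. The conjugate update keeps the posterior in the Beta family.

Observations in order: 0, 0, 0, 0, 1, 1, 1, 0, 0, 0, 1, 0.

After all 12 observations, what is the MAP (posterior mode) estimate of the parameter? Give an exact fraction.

7/31

obs 1: x=0 → posterior Beta(5/3, 10)
obs 2: x=0 → posterior Beta(5/3, 11)
obs 3: x=0 → posterior Beta(5/3, 12)
obs 4: x=0 → posterior Beta(5/3, 13)
obs 5: x=1 → posterior Beta(8/3, 13)
obs 6: x=1 → posterior Beta(11/3, 13)
obs 7: x=1 → posterior Beta(14/3, 13)
obs 8: x=0 → posterior Beta(14/3, 14)
obs 9: x=0 → posterior Beta(14/3, 15)
obs 10: x=0 → posterior Beta(14/3, 16)
obs 11: x=1 → posterior Beta(17/3, 16)
obs 12: x=0 → posterior Beta(17/3, 17)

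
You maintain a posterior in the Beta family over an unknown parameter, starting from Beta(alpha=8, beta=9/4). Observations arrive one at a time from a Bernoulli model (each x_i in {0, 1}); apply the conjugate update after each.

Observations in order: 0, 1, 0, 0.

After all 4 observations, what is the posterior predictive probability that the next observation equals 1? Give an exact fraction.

12/19

obs 1: x=0 → posterior Beta(8, 13/4)
obs 2: x=1 → posterior Beta(9, 13/4)
obs 3: x=0 → posterior Beta(9, 17/4)
obs 4: x=0 → posterior Beta(9, 21/4)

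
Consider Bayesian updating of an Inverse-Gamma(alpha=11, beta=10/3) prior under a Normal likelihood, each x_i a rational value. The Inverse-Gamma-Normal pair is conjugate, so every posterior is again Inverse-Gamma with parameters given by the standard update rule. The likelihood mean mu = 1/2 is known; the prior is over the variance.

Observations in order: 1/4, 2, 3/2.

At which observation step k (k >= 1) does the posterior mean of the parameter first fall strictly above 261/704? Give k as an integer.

k = 2

obs 1: x=1/4 → posterior Inverse-Gamma(23/2, 323/96)
obs 2: x=2 → posterior Inverse-Gamma(12, 431/96)
obs 3: x=3/2 → posterior Inverse-Gamma(25/2, 479/96)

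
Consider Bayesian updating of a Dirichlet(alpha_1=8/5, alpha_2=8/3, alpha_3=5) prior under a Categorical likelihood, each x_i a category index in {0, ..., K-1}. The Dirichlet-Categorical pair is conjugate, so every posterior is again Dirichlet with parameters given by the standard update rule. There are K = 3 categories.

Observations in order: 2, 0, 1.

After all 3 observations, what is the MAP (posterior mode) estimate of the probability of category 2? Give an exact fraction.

75/139

obs 1: x=2 → posterior Dirichlet(8/5, 8/3, 6)
obs 2: x=0 → posterior Dirichlet(13/5, 8/3, 6)
obs 3: x=1 → posterior Dirichlet(13/5, 11/3, 6)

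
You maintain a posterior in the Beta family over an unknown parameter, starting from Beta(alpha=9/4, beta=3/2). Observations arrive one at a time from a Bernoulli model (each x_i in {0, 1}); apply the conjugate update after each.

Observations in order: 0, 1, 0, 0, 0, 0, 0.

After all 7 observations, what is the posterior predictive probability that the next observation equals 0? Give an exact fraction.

30/43

obs 1: x=0 → posterior Beta(9/4, 5/2)
obs 2: x=1 → posterior Beta(13/4, 5/2)
obs 3: x=0 → posterior Beta(13/4, 7/2)
obs 4: x=0 → posterior Beta(13/4, 9/2)
obs 5: x=0 → posterior Beta(13/4, 11/2)
obs 6: x=0 → posterior Beta(13/4, 13/2)
obs 7: x=0 → posterior Beta(13/4, 15/2)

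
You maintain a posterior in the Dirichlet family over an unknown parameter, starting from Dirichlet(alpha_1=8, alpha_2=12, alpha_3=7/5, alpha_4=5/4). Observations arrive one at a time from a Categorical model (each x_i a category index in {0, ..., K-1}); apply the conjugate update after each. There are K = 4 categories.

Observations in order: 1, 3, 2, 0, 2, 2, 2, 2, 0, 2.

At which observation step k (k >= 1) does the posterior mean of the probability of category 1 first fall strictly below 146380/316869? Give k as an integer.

k = 6

obs 1: x=1 → posterior Dirichlet(8, 13, 7/5, 5/4)
obs 2: x=3 → posterior Dirichlet(8, 13, 7/5, 9/4)
obs 3: x=2 → posterior Dirichlet(8, 13, 12/5, 9/4)
obs 4: x=0 → posterior Dirichlet(9, 13, 12/5, 9/4)
obs 5: x=2 → posterior Dirichlet(9, 13, 17/5, 9/4)
obs 6: x=2 → posterior Dirichlet(9, 13, 22/5, 9/4)
obs 7: x=2 → posterior Dirichlet(9, 13, 27/5, 9/4)
obs 8: x=2 → posterior Dirichlet(9, 13, 32/5, 9/4)
obs 9: x=0 → posterior Dirichlet(10, 13, 32/5, 9/4)
obs 10: x=2 → posterior Dirichlet(10, 13, 37/5, 9/4)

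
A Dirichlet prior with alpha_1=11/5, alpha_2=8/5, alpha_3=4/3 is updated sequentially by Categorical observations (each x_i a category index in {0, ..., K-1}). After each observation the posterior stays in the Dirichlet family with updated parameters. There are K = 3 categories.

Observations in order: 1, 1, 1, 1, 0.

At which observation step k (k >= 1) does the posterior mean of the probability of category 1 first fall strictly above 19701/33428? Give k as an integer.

k = 4

obs 1: x=1 → posterior Dirichlet(11/5, 13/5, 4/3)
obs 2: x=1 → posterior Dirichlet(11/5, 18/5, 4/3)
obs 3: x=1 → posterior Dirichlet(11/5, 23/5, 4/3)
obs 4: x=1 → posterior Dirichlet(11/5, 28/5, 4/3)
obs 5: x=0 → posterior Dirichlet(16/5, 28/5, 4/3)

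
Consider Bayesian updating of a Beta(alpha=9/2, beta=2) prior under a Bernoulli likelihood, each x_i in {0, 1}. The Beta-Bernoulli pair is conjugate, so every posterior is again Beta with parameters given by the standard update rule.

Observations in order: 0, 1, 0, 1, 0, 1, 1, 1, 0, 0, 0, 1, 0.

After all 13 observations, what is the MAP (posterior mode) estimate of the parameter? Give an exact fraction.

19/35

obs 1: x=0 → posterior Beta(9/2, 3)
obs 2: x=1 → posterior Beta(11/2, 3)
obs 3: x=0 → posterior Beta(11/2, 4)
obs 4: x=1 → posterior Beta(13/2, 4)
obs 5: x=0 → posterior Beta(13/2, 5)
obs 6: x=1 → posterior Beta(15/2, 5)
obs 7: x=1 → posterior Beta(17/2, 5)
obs 8: x=1 → posterior Beta(19/2, 5)
obs 9: x=0 → posterior Beta(19/2, 6)
obs 10: x=0 → posterior Beta(19/2, 7)
obs 11: x=0 → posterior Beta(19/2, 8)
obs 12: x=1 → posterior Beta(21/2, 8)
obs 13: x=0 → posterior Beta(21/2, 9)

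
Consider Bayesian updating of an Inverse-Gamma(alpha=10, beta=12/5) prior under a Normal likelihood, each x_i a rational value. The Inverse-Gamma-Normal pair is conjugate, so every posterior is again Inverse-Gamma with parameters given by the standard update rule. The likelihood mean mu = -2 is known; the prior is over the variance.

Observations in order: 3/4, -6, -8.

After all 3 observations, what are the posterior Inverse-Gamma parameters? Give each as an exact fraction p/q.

obs 1: x=3/4 → posterior Inverse-Gamma(21/2, 989/160)
obs 2: x=-6 → posterior Inverse-Gamma(11, 2269/160)
obs 3: x=-8 → posterior Inverse-Gamma(23/2, 5149/160)

alpha=23/2, beta=5149/160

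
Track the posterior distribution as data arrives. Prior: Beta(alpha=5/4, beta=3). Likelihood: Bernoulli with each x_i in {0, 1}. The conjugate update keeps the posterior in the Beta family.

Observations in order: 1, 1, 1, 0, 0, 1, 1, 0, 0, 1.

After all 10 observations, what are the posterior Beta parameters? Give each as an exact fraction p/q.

obs 1: x=1 → posterior Beta(9/4, 3)
obs 2: x=1 → posterior Beta(13/4, 3)
obs 3: x=1 → posterior Beta(17/4, 3)
obs 4: x=0 → posterior Beta(17/4, 4)
obs 5: x=0 → posterior Beta(17/4, 5)
obs 6: x=1 → posterior Beta(21/4, 5)
obs 7: x=1 → posterior Beta(25/4, 5)
obs 8: x=0 → posterior Beta(25/4, 6)
obs 9: x=0 → posterior Beta(25/4, 7)
obs 10: x=1 → posterior Beta(29/4, 7)

alpha=29/4, beta=7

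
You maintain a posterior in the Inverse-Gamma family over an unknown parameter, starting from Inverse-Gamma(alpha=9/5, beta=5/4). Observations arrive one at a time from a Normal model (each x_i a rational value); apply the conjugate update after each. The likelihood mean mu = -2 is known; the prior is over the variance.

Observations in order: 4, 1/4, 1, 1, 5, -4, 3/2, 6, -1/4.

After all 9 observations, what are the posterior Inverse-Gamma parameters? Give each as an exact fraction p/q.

alpha=63/10, beta=1551/16

obs 1: x=4 → posterior Inverse-Gamma(23/10, 77/4)
obs 2: x=1/4 → posterior Inverse-Gamma(14/5, 697/32)
obs 3: x=1 → posterior Inverse-Gamma(33/10, 841/32)
obs 4: x=1 → posterior Inverse-Gamma(19/5, 985/32)
obs 5: x=5 → posterior Inverse-Gamma(43/10, 1769/32)
obs 6: x=-4 → posterior Inverse-Gamma(24/5, 1833/32)
obs 7: x=3/2 → posterior Inverse-Gamma(53/10, 2029/32)
obs 8: x=6 → posterior Inverse-Gamma(29/5, 3053/32)
obs 9: x=-1/4 → posterior Inverse-Gamma(63/10, 1551/16)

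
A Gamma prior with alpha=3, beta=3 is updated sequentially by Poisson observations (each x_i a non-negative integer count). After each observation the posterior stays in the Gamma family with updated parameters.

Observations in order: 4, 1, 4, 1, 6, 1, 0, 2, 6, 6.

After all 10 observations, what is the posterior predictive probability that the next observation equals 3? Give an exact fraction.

obs 1: x=4 → posterior Gamma(7, 4)
obs 2: x=1 → posterior Gamma(8, 5)
obs 3: x=4 → posterior Gamma(12, 6)
obs 4: x=1 → posterior Gamma(13, 7)
obs 5: x=6 → posterior Gamma(19, 8)
obs 6: x=1 → posterior Gamma(20, 9)
obs 7: x=0 → posterior Gamma(20, 10)
obs 8: x=2 → posterior Gamma(22, 11)
obs 9: x=6 → posterior Gamma(28, 12)
obs 10: x=6 → posterior Gamma(34, 13)

19081572372462949893424377015651901684695/91112778086093029337470114902364984967168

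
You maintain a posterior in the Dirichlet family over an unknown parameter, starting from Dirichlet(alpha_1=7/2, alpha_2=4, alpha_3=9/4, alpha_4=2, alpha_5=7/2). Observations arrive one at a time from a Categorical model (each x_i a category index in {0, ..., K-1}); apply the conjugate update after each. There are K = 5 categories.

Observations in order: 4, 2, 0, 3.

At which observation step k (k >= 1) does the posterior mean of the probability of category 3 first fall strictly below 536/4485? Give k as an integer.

obs 1: x=4 → posterior Dirichlet(7/2, 4, 9/4, 2, 9/2)
obs 2: x=2 → posterior Dirichlet(7/2, 4, 13/4, 2, 9/2)
obs 3: x=0 → posterior Dirichlet(9/2, 4, 13/4, 2, 9/2)
obs 4: x=3 → posterior Dirichlet(9/2, 4, 13/4, 3, 9/2)

k = 2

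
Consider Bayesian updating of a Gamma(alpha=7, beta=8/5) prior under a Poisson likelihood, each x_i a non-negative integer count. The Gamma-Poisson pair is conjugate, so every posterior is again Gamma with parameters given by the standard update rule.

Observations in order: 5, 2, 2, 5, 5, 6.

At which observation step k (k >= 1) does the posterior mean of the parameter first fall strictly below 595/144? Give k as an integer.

k = 2

obs 1: x=5 → posterior Gamma(12, 13/5)
obs 2: x=2 → posterior Gamma(14, 18/5)
obs 3: x=2 → posterior Gamma(16, 23/5)
obs 4: x=5 → posterior Gamma(21, 28/5)
obs 5: x=5 → posterior Gamma(26, 33/5)
obs 6: x=6 → posterior Gamma(32, 38/5)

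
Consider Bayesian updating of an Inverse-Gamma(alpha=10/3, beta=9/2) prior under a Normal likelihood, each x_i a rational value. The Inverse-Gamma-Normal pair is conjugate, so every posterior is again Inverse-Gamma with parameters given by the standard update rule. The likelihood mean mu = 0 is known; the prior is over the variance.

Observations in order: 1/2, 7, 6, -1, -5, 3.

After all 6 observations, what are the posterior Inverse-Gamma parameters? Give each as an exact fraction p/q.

obs 1: x=1/2 → posterior Inverse-Gamma(23/6, 37/8)
obs 2: x=7 → posterior Inverse-Gamma(13/3, 233/8)
obs 3: x=6 → posterior Inverse-Gamma(29/6, 377/8)
obs 4: x=-1 → posterior Inverse-Gamma(16/3, 381/8)
obs 5: x=-5 → posterior Inverse-Gamma(35/6, 481/8)
obs 6: x=3 → posterior Inverse-Gamma(19/3, 517/8)

alpha=19/3, beta=517/8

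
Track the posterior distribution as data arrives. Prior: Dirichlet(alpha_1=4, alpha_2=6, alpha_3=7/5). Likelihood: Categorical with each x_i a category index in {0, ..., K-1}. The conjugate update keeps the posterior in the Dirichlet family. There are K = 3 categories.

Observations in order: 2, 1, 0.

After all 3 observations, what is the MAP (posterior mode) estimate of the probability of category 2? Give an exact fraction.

obs 1: x=2 → posterior Dirichlet(4, 6, 12/5)
obs 2: x=1 → posterior Dirichlet(4, 7, 12/5)
obs 3: x=0 → posterior Dirichlet(5, 7, 12/5)

7/57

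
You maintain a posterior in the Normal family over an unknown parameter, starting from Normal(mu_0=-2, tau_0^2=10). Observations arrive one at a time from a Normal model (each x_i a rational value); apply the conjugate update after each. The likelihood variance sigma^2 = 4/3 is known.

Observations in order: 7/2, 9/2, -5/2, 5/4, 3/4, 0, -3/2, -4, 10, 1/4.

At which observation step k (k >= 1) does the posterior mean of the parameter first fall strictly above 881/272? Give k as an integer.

obs 1: x=7/2 → posterior Normal(97/34, 20/17)
obs 2: x=9/2 → posterior Normal(29/8, 5/8)
obs 3: x=-5/2 → posterior Normal(157/94, 20/47)
obs 4: x=5/4 → posterior Normal(389/248, 10/31)
obs 5: x=3/4 → posterior Normal(31/22, 20/77)
obs 6: x=0 → posterior Normal(217/184, 5/23)
obs 7: x=-3/2 → posterior Normal(86/107, 20/107)
obs 8: x=-4 → posterior Normal(13/61, 10/61)
obs 9: x=10 → posterior Normal(176/137, 20/137)
obs 10: x=1/4 → posterior Normal(719/608, 5/38)

k = 2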